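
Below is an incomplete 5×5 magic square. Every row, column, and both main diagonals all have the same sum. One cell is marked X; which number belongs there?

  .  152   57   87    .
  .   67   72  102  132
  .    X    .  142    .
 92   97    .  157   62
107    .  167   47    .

82

Column 4 is complete and sums to 535; that is the magic constant.
Using row 2: 67 + 72 + 102 + 132 + ? → (2,1) = 535 − 373 = 162.
Row 4: 92 + 97 + 157 + 62 + ? = 535, so (4,3) = 127.
Column 3 needs 535; the known cells sum to 423, so (3,3) = 112.
From anti-diagonal, 535 − (102 + 112 + 97 + 107) gives (1,5) = 117.
Row 1 must total 535; the given cells sum to 413, so (1,1) = 122.
Column 1: 122 + 162 + 92 + 107 + ? = 535, so (3,1) = 52.
The remaining cell in main diagonal is (5,5) = 535 − 458 = 77.
Row 5: 107 + 167 + 47 + 77 + ? = 535, so (5,2) = 137.
The remaining cell in column 2 is (3,2) = 535 − 453 = 82.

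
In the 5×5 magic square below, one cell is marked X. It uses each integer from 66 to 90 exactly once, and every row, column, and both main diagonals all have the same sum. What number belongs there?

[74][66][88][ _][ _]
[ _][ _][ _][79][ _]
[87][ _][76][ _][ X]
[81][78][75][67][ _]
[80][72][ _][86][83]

70

The entries are 66 through 90, which sum to 1950, so each line sums to 1950/5 = 390.
Row 4: 81 + 78 + 75 + 67 + ? = 390, so (4,5) = 89.
The remaining cell in row 5 is (5,3) = 390 − 321 = 69.
Using column 1: 74 + 87 + 81 + 80 + ? → (2,1) = 390 − 322 = 68.
The remaining cell in column 3 is (2,3) = 390 − 308 = 82.
The remaining cell in main diagonal is (2,2) = 390 − 300 = 90.
Using anti-diagonal: 79 + 76 + 78 + 80 + ? → (1,5) = 390 − 313 = 77.
Row 1: 74 + 66 + 88 + 77 + ? = 390, so (1,4) = 85.
The remaining cell in row 2 is (2,5) = 390 − 319 = 71.
Column 2: 66 + 90 + 78 + 72 + ? = 390, so (3,2) = 84.
Column 4: 85 + 79 + 67 + 86 + ? = 390, so (3,4) = 73.
Column 5: 77 + 71 + 89 + 83 + ? = 390, so (3,5) = 70.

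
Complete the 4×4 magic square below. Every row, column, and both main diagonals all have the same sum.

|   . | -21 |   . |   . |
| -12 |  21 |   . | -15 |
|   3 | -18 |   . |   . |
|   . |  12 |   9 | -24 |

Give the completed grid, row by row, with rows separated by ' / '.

6 -21 -6 15 / -12 21 0 -15 / 3 -18 -9 18 / -3 12 9 -24

Column 2 is already complete: -21 + 21 + -18 + 12 = -6, so that is the magic constant.
Row 2 must total -6; the given cells sum to -6, so (2,3) = 0.
Row 4 needs -6; the known cells sum to -3, so (4,1) = -3.
Column 1 must total -6; the given cells sum to -12, so (1,1) = 6.
Main diagonal: 6 + 21 + (-24) + ? = -6, so (3,3) = -9.
From anti-diagonal, -6 − (0 + (-18) + (-3)) gives (1,4) = 15.
Row 1 must total -6; the given cells sum to 0, so (1,3) = -6.
The remaining cell in row 3 is (3,4) = -6 − (-24) = 18.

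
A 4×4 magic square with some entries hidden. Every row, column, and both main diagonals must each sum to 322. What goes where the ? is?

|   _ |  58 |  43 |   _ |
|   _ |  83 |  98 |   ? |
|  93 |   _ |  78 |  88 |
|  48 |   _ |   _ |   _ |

68

Row 3 must total 322; the given cells sum to 259, so (3,2) = 63.
Column 2 needs 322; the known cells sum to 204, so (4,2) = 118.
Column 3 needs 322; the known cells sum to 219, so (4,3) = 103.
From anti-diagonal, 322 − (98 + 63 + 48) gives (1,4) = 113.
From row 1, 322 − (58 + 43 + 113) gives (1,1) = 108.
Row 4: 48 + 118 + 103 + ? = 322, so (4,4) = 53.
The remaining cell in column 1 is (2,1) = 322 − 249 = 73.
From column 4, 322 − (113 + 88 + 53) gives (2,4) = 68.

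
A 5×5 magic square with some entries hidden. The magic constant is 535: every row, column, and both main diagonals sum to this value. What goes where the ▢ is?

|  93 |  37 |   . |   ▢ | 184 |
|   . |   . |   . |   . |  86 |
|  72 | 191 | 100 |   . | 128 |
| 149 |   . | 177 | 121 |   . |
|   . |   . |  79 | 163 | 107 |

65

Row 3: 72 + 191 + 100 + 128 + ? = 535, so (3,4) = 44.
Column 5 must total 535; the given cells sum to 505, so (4,5) = 30.
Using main diagonal: 93 + 100 + 121 + 107 + ? → (2,2) = 535 − 421 = 114.
Using row 4: 149 + 177 + 121 + 30 + ? → (4,2) = 535 − 477 = 58.
Using column 2: 37 + 114 + 191 + 58 + ? → (5,2) = 535 − 400 = 135.
From row 5, 535 − (135 + 79 + 163 + 107) gives (5,1) = 51.
The remaining cell in column 1 is (2,1) = 535 − 365 = 170.
The remaining cell in anti-diagonal is (2,4) = 535 − 393 = 142.
The remaining cell in row 2 is (2,3) = 535 − 512 = 23.
The remaining cell in column 3 is (1,3) = 535 − 379 = 156.
Column 4 must total 535; the given cells sum to 470, so (1,4) = 65.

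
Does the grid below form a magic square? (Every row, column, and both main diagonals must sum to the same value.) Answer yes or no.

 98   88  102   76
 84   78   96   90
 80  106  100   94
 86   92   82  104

No — row 3 sums to 380 but column 4 sums to 364.

Row 1: 98 + 88 + 102 + 76 = 364.
Row 2: 84 + 78 + 96 + 90 = 348.
Row 3: 80 + 106 + 100 + 94 = 380.
Row 4: 86 + 92 + 82 + 104 = 364.
Column 1: 98 + 84 + 80 + 86 = 348.
Column 2: 88 + 78 + 106 + 92 = 364.
Column 3: 102 + 96 + 100 + 82 = 380.
Column 4: 76 + 90 + 94 + 104 = 364.
Main diagonal: 98 + 78 + 100 + 104 = 380.
Anti-diagonal: 76 + 96 + 106 + 86 = 364.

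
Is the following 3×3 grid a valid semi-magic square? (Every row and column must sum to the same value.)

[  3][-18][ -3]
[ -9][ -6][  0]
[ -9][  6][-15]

No — column 2 sums to -18 but row 2 sums to -15.

Row 1: 3 + (-18) + (-3) = -18.
Row 2: -9 + (-6) + 0 = -15.
Row 3: -9 + 6 + (-15) = -18.
Column 1: 3 + (-9) + (-9) = -15.
Column 2: -18 + (-6) + 6 = -18.
Column 3: -3 + 0 + (-15) = -18.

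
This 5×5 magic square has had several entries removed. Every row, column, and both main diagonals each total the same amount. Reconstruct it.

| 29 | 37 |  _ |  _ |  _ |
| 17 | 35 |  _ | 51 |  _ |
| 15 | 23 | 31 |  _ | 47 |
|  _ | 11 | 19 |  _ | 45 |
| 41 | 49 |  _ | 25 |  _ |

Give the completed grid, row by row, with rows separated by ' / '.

29 37 55 13 21 / 17 35 43 51 9 / 15 23 31 39 47 / 53 11 19 27 45 / 41 49 7 25 33

Column 2 is already complete: 37 + 35 + 23 + 11 + 49 = 155, so that is the magic constant.
From row 3, 155 − (15 + 23 + 31 + 47) gives (3,4) = 39.
From column 1, 155 − (29 + 17 + 15 + 41) gives (4,1) = 53.
The remaining cell in anti-diagonal is (1,5) = 155 − 134 = 21.
Using row 4: 53 + 11 + 19 + 45 + ? → (4,4) = 155 − 128 = 27.
Column 4: 51 + 39 + 27 + 25 + ? = 155, so (1,4) = 13.
Main diagonal needs 155; the known cells sum to 122, so (5,5) = 33.
Using row 1: 29 + 37 + 13 + 21 + ? → (1,3) = 155 − 100 = 55.
Row 5: 41 + 49 + 25 + 33 + ? = 155, so (5,3) = 7.
Column 3 needs 155; the known cells sum to 112, so (2,3) = 43.
Column 5 must total 155; the given cells sum to 146, so (2,5) = 9.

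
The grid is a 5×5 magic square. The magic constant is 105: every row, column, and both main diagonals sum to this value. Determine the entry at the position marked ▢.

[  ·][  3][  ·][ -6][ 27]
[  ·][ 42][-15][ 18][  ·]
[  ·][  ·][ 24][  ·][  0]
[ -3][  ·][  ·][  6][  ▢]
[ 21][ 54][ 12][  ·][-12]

Row 5: 21 + 54 + 12 + (-12) + ? = 105, so (5,4) = 30.
Using column 4: -6 + 18 + 6 + 30 + ? → (3,4) = 105 − 48 = 57.
From main diagonal, 105 − (42 + 24 + 6 + (-12)) gives (1,1) = 45.
From anti-diagonal, 105 − (27 + 18 + 24 + 21) gives (4,2) = 15.
Row 1: 45 + 3 + (-6) + 27 + ? = 105, so (1,3) = 36.
Column 2 must total 105; the given cells sum to 114, so (3,2) = -9.
The remaining cell in column 3 is (4,3) = 105 − 57 = 48.
Row 3: -9 + 24 + 57 + 0 + ? = 105, so (3,1) = 33.
From row 4, 105 − (-3 + 15 + 48 + 6) gives (4,5) = 39.

39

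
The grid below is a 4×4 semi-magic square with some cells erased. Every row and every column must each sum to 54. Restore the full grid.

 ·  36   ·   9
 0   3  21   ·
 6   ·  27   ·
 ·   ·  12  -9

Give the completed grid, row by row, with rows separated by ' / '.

The remaining cell in row 2 is (2,4) = 54 − 24 = 30.
Using column 3: 21 + 27 + 12 + ? → (1,3) = 54 − 60 = -6.
Column 4 must total 54; the given cells sum to 30, so (3,4) = 24.
Using row 1: 36 + (-6) + 9 + ? → (1,1) = 54 − 39 = 15.
Using row 3: 6 + 27 + 24 + ? → (3,2) = 54 − 57 = -3.
Using column 1: 15 + 0 + 6 + ? → (4,1) = 54 − 21 = 33.
Column 2: 36 + 3 + (-3) + ? = 54, so (4,2) = 18.

15 36 -6 9 / 0 3 21 30 / 6 -3 27 24 / 33 18 12 -9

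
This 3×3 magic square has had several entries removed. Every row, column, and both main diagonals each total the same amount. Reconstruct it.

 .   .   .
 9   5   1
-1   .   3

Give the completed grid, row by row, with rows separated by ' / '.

Row 2 is already complete: 9 + 5 + 1 = 15, so that is the magic constant.
Row 3: -1 + 3 + ? = 15, so (3,2) = 13.
From column 1, 15 − (9 + (-1)) gives (1,1) = 7.
The remaining cell in column 2 is (1,2) = 15 − 18 = -3.
Column 3 needs 15; the known cells sum to 4, so (1,3) = 11.

7 -3 11 / 9 5 1 / -1 13 3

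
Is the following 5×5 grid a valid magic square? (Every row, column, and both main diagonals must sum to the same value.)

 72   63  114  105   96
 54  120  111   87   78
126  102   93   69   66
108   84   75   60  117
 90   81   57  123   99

Row 1: 72 + 63 + 114 + 105 + 96 = 450.
Row 2: 54 + 120 + 111 + 87 + 78 = 450.
Row 3: 126 + 102 + 93 + 69 + 66 = 456.
Row 4: 108 + 84 + 75 + 60 + 117 = 444.
Row 5: 90 + 81 + 57 + 123 + 99 = 450.
Column 1: 72 + 54 + 126 + 108 + 90 = 450.
Column 2: 63 + 120 + 102 + 84 + 81 = 450.
Column 3: 114 + 111 + 93 + 75 + 57 = 450.
Column 4: 105 + 87 + 69 + 60 + 123 = 444.
Column 5: 96 + 78 + 66 + 117 + 99 = 456.
Main diagonal: 72 + 120 + 93 + 60 + 99 = 444.
Anti-diagonal: 96 + 87 + 93 + 84 + 90 = 450.

No — column 3 sums to 450 but main diagonal sums to 444.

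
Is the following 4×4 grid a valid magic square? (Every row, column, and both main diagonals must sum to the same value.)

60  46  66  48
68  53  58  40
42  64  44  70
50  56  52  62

Row 1: 60 + 46 + 66 + 48 = 220.
Row 2: 68 + 53 + 58 + 40 = 219.
Row 3: 42 + 64 + 44 + 70 = 220.
Row 4: 50 + 56 + 52 + 62 = 220.
Column 1: 60 + 68 + 42 + 50 = 220.
Column 2: 46 + 53 + 64 + 56 = 219.
Column 3: 66 + 58 + 44 + 52 = 220.
Column 4: 48 + 40 + 70 + 62 = 220.
Main diagonal: 60 + 53 + 44 + 62 = 219.
Anti-diagonal: 48 + 58 + 64 + 50 = 220.

No — main diagonal sums to 219 but column 1 sums to 220.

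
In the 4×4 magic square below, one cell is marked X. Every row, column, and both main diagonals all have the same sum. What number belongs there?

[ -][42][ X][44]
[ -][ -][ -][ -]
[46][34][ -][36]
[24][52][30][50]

Row 4 is complete and sums to 156; that is the magic constant.
The remaining cell in row 3 is (3,3) = 156 − 116 = 40.
Column 2 needs 156; the known cells sum to 128, so (2,2) = 28.
From column 4, 156 − (44 + 36 + 50) gives (2,4) = 26.
Using main diagonal: 28 + 40 + 50 + ? → (1,1) = 156 − 118 = 38.
Anti-diagonal needs 156; the known cells sum to 102, so (2,3) = 54.
From row 1, 156 − (38 + 42 + 44) gives (1,3) = 32.

32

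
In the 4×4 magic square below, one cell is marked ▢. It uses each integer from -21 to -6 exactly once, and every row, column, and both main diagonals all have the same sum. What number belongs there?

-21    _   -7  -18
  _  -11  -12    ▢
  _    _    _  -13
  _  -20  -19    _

-17

The entries are -21 through -6, which sum to -216, so each line sums to -216/4 = -54.
The remaining cell in row 1 is (1,2) = -54 − (-46) = -8.
Column 2 needs -54; the known cells sum to -39, so (3,2) = -15.
Column 3 must total -54; the given cells sum to -38, so (3,3) = -16.
Main diagonal needs -54; the known cells sum to -48, so (4,4) = -6.
The remaining cell in anti-diagonal is (4,1) = -54 − (-45) = -9.
Row 3 needs -54; the known cells sum to -44, so (3,1) = -10.
Column 1 must total -54; the given cells sum to -40, so (2,1) = -14.
The remaining cell in column 4 is (2,4) = -54 − (-37) = -17.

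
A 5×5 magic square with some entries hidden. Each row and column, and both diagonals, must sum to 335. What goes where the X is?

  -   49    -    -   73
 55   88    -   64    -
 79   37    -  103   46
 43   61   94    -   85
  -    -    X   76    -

58

Row 3 needs 335; the known cells sum to 265, so (3,3) = 70.
Using row 4: 43 + 61 + 94 + 85 + ? → (4,4) = 335 − 283 = 52.
Using column 2: 49 + 88 + 37 + 61 + ? → (5,2) = 335 − 235 = 100.
Using column 4: 64 + 103 + 52 + 76 + ? → (1,4) = 335 − 295 = 40.
From anti-diagonal, 335 − (73 + 64 + 70 + 61) gives (5,1) = 67.
From column 1, 335 − (55 + 79 + 43 + 67) gives (1,1) = 91.
Main diagonal: 91 + 88 + 70 + 52 + ? = 335, so (5,5) = 34.
Using row 1: 91 + 49 + 40 + 73 + ? → (1,3) = 335 − 253 = 82.
Row 5: 67 + 100 + 76 + 34 + ? = 335, so (5,3) = 58.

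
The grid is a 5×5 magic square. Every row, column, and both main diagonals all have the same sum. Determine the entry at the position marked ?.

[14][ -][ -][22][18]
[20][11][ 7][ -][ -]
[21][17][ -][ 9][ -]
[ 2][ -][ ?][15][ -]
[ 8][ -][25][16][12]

Column 1 is complete and sums to 65; that is the magic constant.
Row 5 needs 65; the known cells sum to 61, so (5,2) = 4.
The remaining cell in column 4 is (2,4) = 65 − 62 = 3.
Using main diagonal: 14 + 11 + 15 + 12 + ? → (3,3) = 65 − 52 = 13.
Anti-diagonal: 18 + 3 + 13 + 8 + ? = 65, so (4,2) = 23.
The remaining cell in row 2 is (2,5) = 65 − 41 = 24.
Using row 3: 21 + 17 + 13 + 9 + ? → (3,5) = 65 − 60 = 5.
Column 2 needs 65; the known cells sum to 55, so (1,2) = 10.
Column 5: 18 + 24 + 5 + 12 + ? = 65, so (4,5) = 6.
Row 1: 14 + 10 + 22 + 18 + ? = 65, so (1,3) = 1.
The remaining cell in row 4 is (4,3) = 65 − 46 = 19.

19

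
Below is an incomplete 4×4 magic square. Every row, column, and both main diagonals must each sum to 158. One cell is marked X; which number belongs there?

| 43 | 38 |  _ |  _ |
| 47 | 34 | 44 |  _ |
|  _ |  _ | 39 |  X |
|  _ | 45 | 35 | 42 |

Row 2 must total 158; the given cells sum to 125, so (2,4) = 33.
Using row 4: 45 + 35 + 42 + ? → (4,1) = 158 − 122 = 36.
Column 1: 43 + 47 + 36 + ? = 158, so (3,1) = 32.
Column 2 must total 158; the given cells sum to 117, so (3,2) = 41.
Column 3 needs 158; the known cells sum to 118, so (1,3) = 40.
Anti-diagonal needs 158; the known cells sum to 121, so (1,4) = 37.
Row 3 must total 158; the given cells sum to 112, so (3,4) = 46.

46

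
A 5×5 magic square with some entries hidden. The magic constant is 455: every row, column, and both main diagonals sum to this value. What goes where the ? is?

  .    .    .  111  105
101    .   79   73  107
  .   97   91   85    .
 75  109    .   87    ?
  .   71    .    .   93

81

Row 2 needs 455; the known cells sum to 360, so (2,2) = 95.
Column 2: 95 + 97 + 109 + 71 + ? = 455, so (1,2) = 83.
From column 4, 455 − (111 + 73 + 85 + 87) gives (5,4) = 99.
Main diagonal needs 455; the known cells sum to 366, so (1,1) = 89.
From anti-diagonal, 455 − (105 + 73 + 91 + 109) gives (5,1) = 77.
Row 1 must total 455; the given cells sum to 388, so (1,3) = 67.
From row 5, 455 − (77 + 71 + 99 + 93) gives (5,3) = 115.
From column 1, 455 − (89 + 101 + 75 + 77) gives (3,1) = 113.
The remaining cell in column 3 is (4,3) = 455 − 352 = 103.
Row 3 needs 455; the known cells sum to 386, so (3,5) = 69.
From row 4, 455 − (75 + 109 + 103 + 87) gives (4,5) = 81.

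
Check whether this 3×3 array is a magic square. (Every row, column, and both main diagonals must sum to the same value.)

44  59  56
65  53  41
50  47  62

Yes

Row 1: 44 + 59 + 56 = 159.
Row 2: 65 + 53 + 41 = 159.
Row 3: 50 + 47 + 62 = 159.
Column 1: 44 + 65 + 50 = 159.
Column 2: 59 + 53 + 47 = 159.
Column 3: 56 + 41 + 62 = 159.
Main diagonal: 44 + 53 + 62 = 159.
Anti-diagonal: 56 + 53 + 50 = 159.
All lines sum to 159.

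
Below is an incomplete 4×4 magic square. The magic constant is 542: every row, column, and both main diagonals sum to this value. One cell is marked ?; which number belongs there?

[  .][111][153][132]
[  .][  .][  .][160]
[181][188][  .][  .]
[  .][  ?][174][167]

104

Row 1: 111 + 153 + 132 + ? = 542, so (1,1) = 146.
Column 4: 132 + 160 + 167 + ? = 542, so (3,4) = 83.
Using row 3: 181 + 188 + 83 + ? → (3,3) = 542 − 452 = 90.
From column 3, 542 − (153 + 90 + 174) gives (2,3) = 125.
Main diagonal needs 542; the known cells sum to 403, so (2,2) = 139.
The remaining cell in anti-diagonal is (4,1) = 542 − 445 = 97.
Using row 2: 139 + 125 + 160 + ? → (2,1) = 542 − 424 = 118.
From row 4, 542 − (97 + 174 + 167) gives (4,2) = 104.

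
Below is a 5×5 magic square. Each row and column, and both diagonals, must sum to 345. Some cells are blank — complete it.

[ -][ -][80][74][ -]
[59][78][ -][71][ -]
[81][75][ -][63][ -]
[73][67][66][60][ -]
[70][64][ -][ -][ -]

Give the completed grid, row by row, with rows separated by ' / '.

62 61 80 74 68 / 59 78 72 71 65 / 81 75 69 63 57 / 73 67 66 60 79 / 70 64 58 77 76

From row 4, 345 − (73 + 67 + 66 + 60) gives (4,5) = 79.
Using column 1: 59 + 81 + 73 + 70 + ? → (1,1) = 345 − 283 = 62.
From column 2, 345 − (78 + 75 + 67 + 64) gives (1,2) = 61.
Column 4 must total 345; the given cells sum to 268, so (5,4) = 77.
The remaining cell in row 1 is (1,5) = 345 − 277 = 68.
Anti-diagonal must total 345; the given cells sum to 276, so (3,3) = 69.
Row 3: 81 + 75 + 69 + 63 + ? = 345, so (3,5) = 57.
Main diagonal needs 345; the known cells sum to 269, so (5,5) = 76.
Row 5: 70 + 64 + 77 + 76 + ? = 345, so (5,3) = 58.
Column 3 needs 345; the known cells sum to 273, so (2,3) = 72.
Using column 5: 68 + 57 + 79 + 76 + ? → (2,5) = 345 − 280 = 65.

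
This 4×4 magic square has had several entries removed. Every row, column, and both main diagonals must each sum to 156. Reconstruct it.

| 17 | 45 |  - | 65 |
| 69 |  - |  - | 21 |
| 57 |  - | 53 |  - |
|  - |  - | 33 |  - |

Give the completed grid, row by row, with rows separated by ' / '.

Row 1: 17 + 45 + 65 + ? = 156, so (1,3) = 29.
Column 1 needs 156; the known cells sum to 143, so (4,1) = 13.
Using column 3: 29 + 53 + 33 + ? → (2,3) = 156 − 115 = 41.
From anti-diagonal, 156 − (65 + 41 + 13) gives (3,2) = 37.
Using row 2: 69 + 41 + 21 + ? → (2,2) = 156 − 131 = 25.
From row 3, 156 − (57 + 37 + 53) gives (3,4) = 9.
From column 2, 156 − (45 + 25 + 37) gives (4,2) = 49.
The remaining cell in column 4 is (4,4) = 156 − 95 = 61.

17 45 29 65 / 69 25 41 21 / 57 37 53 9 / 13 49 33 61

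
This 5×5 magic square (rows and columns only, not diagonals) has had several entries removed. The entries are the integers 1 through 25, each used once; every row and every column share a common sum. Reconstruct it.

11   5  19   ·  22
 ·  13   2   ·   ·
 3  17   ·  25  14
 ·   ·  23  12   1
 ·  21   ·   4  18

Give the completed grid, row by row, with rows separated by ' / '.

The entries are 1 through 25, which sum to 325, so each line sums to 325/5 = 65.
From row 1, 65 − (11 + 5 + 19 + 22) gives (1,4) = 8.
The remaining cell in row 3 is (3,3) = 65 − 59 = 6.
The remaining cell in column 2 is (4,2) = 65 − 56 = 9.
Column 3 must total 65; the given cells sum to 50, so (5,3) = 15.
Column 4: 8 + 25 + 12 + 4 + ? = 65, so (2,4) = 16.
Using column 5: 22 + 14 + 1 + 18 + ? → (2,5) = 65 − 55 = 10.
Row 2 must total 65; the given cells sum to 41, so (2,1) = 24.
From row 4, 65 − (9 + 23 + 12 + 1) gives (4,1) = 20.
Row 5: 21 + 15 + 4 + 18 + ? = 65, so (5,1) = 7.

11 5 19 8 22 / 24 13 2 16 10 / 3 17 6 25 14 / 20 9 23 12 1 / 7 21 15 4 18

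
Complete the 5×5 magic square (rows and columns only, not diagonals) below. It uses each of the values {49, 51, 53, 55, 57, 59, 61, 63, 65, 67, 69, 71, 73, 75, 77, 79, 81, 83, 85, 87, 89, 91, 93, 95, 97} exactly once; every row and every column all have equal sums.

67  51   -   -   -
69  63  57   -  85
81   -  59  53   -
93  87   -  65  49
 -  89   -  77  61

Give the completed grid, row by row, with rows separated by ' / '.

The 25 entries sum to 1825, so each line sums to 1825/5 = 365.
From row 2, 365 − (69 + 63 + 57 + 85) gives (2,4) = 91.
Row 4: 93 + 87 + 65 + 49 + ? = 365, so (4,3) = 71.
The remaining cell in column 1 is (5,1) = 365 − 310 = 55.
Column 2: 51 + 63 + 87 + 89 + ? = 365, so (3,2) = 75.
Column 4 needs 365; the known cells sum to 286, so (1,4) = 79.
Row 3 needs 365; the known cells sum to 268, so (3,5) = 97.
Row 5: 55 + 89 + 77 + 61 + ? = 365, so (5,3) = 83.
From column 3, 365 − (57 + 59 + 71 + 83) gives (1,3) = 95.
From column 5, 365 − (85 + 97 + 49 + 61) gives (1,5) = 73.

67 51 95 79 73 / 69 63 57 91 85 / 81 75 59 53 97 / 93 87 71 65 49 / 55 89 83 77 61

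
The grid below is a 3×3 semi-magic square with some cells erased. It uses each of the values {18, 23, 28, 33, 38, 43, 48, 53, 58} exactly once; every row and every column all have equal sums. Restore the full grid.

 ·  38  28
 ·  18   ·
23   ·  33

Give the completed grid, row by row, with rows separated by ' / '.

The 9 entries sum to 342, so each line sums to 342/3 = 114.
Using row 1: 38 + 28 + ? → (1,1) = 114 − 66 = 48.
Using row 3: 23 + 33 + ? → (3,2) = 114 − 56 = 58.
Using column 1: 48 + 23 + ? → (2,1) = 114 − 71 = 43.
From column 3, 114 − (28 + 33) gives (2,3) = 53.

48 38 28 / 43 18 53 / 23 58 33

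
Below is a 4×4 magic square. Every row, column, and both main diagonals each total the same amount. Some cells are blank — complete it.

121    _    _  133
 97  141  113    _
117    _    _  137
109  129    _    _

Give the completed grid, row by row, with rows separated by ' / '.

Column 1 is already complete: 121 + 97 + 117 + 109 = 444, so that is the magic constant.
From row 2, 444 − (97 + 141 + 113) gives (2,4) = 93.
Column 4 needs 444; the known cells sum to 363, so (4,4) = 81.
The remaining cell in main diagonal is (3,3) = 444 − 343 = 101.
From anti-diagonal, 444 − (133 + 113 + 109) gives (3,2) = 89.
Row 4: 109 + 129 + 81 + ? = 444, so (4,3) = 125.
The remaining cell in column 2 is (1,2) = 444 − 359 = 85.
Column 3: 113 + 101 + 125 + ? = 444, so (1,3) = 105.

121 85 105 133 / 97 141 113 93 / 117 89 101 137 / 109 129 125 81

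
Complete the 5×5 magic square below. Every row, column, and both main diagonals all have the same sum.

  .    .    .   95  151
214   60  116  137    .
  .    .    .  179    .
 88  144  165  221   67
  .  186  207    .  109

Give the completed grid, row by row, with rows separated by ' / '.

172 193 74 95 151 / 214 60 116 137 158 / 81 102 123 179 200 / 88 144 165 221 67 / 130 186 207 53 109

Row 4 is already complete: 88 + 144 + 165 + 221 + 67 = 685, so that is the magic constant.
From row 2, 685 − (214 + 60 + 116 + 137) gives (2,5) = 158.
Column 4 must total 685; the given cells sum to 632, so (5,4) = 53.
Column 5 needs 685; the known cells sum to 485, so (3,5) = 200.
From row 5, 685 − (186 + 207 + 53 + 109) gives (5,1) = 130.
The remaining cell in anti-diagonal is (3,3) = 685 − 562 = 123.
Column 3: 116 + 123 + 165 + 207 + ? = 685, so (1,3) = 74.
From main diagonal, 685 − (60 + 123 + 221 + 109) gives (1,1) = 172.
From row 1, 685 − (172 + 74 + 95 + 151) gives (1,2) = 193.
From column 1, 685 − (172 + 214 + 88 + 130) gives (3,1) = 81.
Column 2 must total 685; the given cells sum to 583, so (3,2) = 102.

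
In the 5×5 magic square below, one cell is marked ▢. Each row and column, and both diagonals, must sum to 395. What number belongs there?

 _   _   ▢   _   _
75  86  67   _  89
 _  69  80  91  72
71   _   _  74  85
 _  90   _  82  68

Row 2 must total 395; the given cells sum to 317, so (2,4) = 78.
Row 3 needs 395; the known cells sum to 312, so (3,1) = 83.
Column 4 must total 395; the given cells sum to 325, so (1,4) = 70.
Using column 5: 89 + 72 + 85 + 68 + ? → (1,5) = 395 − 314 = 81.
The remaining cell in main diagonal is (1,1) = 395 − 308 = 87.
From column 1, 395 − (87 + 75 + 83 + 71) gives (5,1) = 79.
Anti-diagonal: 81 + 78 + 80 + 79 + ? = 395, so (4,2) = 77.
Using row 4: 71 + 77 + 74 + 85 + ? → (4,3) = 395 − 307 = 88.
Row 5: 79 + 90 + 82 + 68 + ? = 395, so (5,3) = 76.
The remaining cell in column 2 is (1,2) = 395 − 322 = 73.
From column 3, 395 − (67 + 80 + 88 + 76) gives (1,3) = 84.

84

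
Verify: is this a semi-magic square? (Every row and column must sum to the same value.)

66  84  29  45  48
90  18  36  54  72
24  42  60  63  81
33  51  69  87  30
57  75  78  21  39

No — column 5 sums to 270 but row 1 sums to 272.

Row 1: 66 + 84 + 29 + 45 + 48 = 272.
Row 2: 90 + 18 + 36 + 54 + 72 = 270.
Row 3: 24 + 42 + 60 + 63 + 81 = 270.
Row 4: 33 + 51 + 69 + 87 + 30 = 270.
Row 5: 57 + 75 + 78 + 21 + 39 = 270.
Column 1: 66 + 90 + 24 + 33 + 57 = 270.
Column 2: 84 + 18 + 42 + 51 + 75 = 270.
Column 3: 29 + 36 + 60 + 69 + 78 = 272.
Column 4: 45 + 54 + 63 + 87 + 21 = 270.
Column 5: 48 + 72 + 81 + 30 + 39 = 270.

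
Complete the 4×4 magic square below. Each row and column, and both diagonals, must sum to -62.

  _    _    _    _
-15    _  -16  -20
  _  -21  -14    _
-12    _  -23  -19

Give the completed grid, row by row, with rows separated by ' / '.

-18 -22 -9 -13 / -15 -11 -16 -20 / -17 -21 -14 -10 / -12 -8 -23 -19

Row 2: -15 + (-16) + (-20) + ? = -62, so (2,2) = -11.
Row 4 needs -62; the known cells sum to -54, so (4,2) = -8.
The remaining cell in column 2 is (1,2) = -62 − (-40) = -22.
Column 3 needs -62; the known cells sum to -53, so (1,3) = -9.
Main diagonal: -11 + (-14) + (-19) + ? = -62, so (1,1) = -18.
Anti-diagonal must total -62; the given cells sum to -49, so (1,4) = -13.
Column 1: -18 + (-15) + (-12) + ? = -62, so (3,1) = -17.
Column 4 needs -62; the known cells sum to -52, so (3,4) = -10.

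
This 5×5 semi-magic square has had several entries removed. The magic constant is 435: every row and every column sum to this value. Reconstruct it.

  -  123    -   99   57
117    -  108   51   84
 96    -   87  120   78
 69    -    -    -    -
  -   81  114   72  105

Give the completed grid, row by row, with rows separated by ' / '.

90 123 66 99 57 / 117 75 108 51 84 / 96 54 87 120 78 / 69 102 60 93 111 / 63 81 114 72 105

Row 2: 117 + 108 + 51 + 84 + ? = 435, so (2,2) = 75.
Row 3 needs 435; the known cells sum to 381, so (3,2) = 54.
Row 5 needs 435; the known cells sum to 372, so (5,1) = 63.
The remaining cell in column 1 is (1,1) = 435 − 345 = 90.
Using column 2: 123 + 75 + 54 + 81 + ? → (4,2) = 435 − 333 = 102.
Column 4 needs 435; the known cells sum to 342, so (4,4) = 93.
Column 5 must total 435; the given cells sum to 324, so (4,5) = 111.
Row 1: 90 + 123 + 99 + 57 + ? = 435, so (1,3) = 66.
Row 4 needs 435; the known cells sum to 375, so (4,3) = 60.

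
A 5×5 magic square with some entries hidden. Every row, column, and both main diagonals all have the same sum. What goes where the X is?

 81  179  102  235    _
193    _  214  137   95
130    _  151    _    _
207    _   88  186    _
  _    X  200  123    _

67

Column 3 is complete and sums to 755; that is the magic constant.
From row 1, 755 − (81 + 179 + 102 + 235) gives (1,5) = 158.
From row 2, 755 − (193 + 214 + 137 + 95) gives (2,2) = 116.
Column 1 must total 755; the given cells sum to 611, so (5,1) = 144.
Column 4 must total 755; the given cells sum to 681, so (3,4) = 74.
Main diagonal must total 755; the given cells sum to 534, so (5,5) = 221.
Using anti-diagonal: 158 + 137 + 151 + 144 + ? → (4,2) = 755 − 590 = 165.
The remaining cell in row 4 is (4,5) = 755 − 646 = 109.
The remaining cell in row 5 is (5,2) = 755 − 688 = 67.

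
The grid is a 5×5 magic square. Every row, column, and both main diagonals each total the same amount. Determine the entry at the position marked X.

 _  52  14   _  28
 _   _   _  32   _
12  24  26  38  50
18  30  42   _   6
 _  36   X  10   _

Row 3 is complete and sums to 150; that is the magic constant.
Row 4 needs 150; the known cells sum to 96, so (4,4) = 54.
Column 2 must total 150; the given cells sum to 142, so (2,2) = 8.
The remaining cell in column 4 is (1,4) = 150 − 134 = 16.
Anti-diagonal needs 150; the known cells sum to 116, so (5,1) = 34.
Row 1: 52 + 14 + 16 + 28 + ? = 150, so (1,1) = 40.
Column 1 needs 150; the known cells sum to 104, so (2,1) = 46.
Main diagonal: 40 + 8 + 26 + 54 + ? = 150, so (5,5) = 22.
Row 5 needs 150; the known cells sum to 102, so (5,3) = 48.

48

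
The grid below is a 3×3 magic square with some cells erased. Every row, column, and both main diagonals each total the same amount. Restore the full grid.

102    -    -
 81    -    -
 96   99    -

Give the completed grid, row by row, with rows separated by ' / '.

102 87 90 / 81 93 105 / 96 99 84

Column 1 is already complete: 102 + 81 + 96 = 279, so that is the magic constant.
Row 3 must total 279; the given cells sum to 195, so (3,3) = 84.
Main diagonal: 102 + 84 + ? = 279, so (2,2) = 93.
Using anti-diagonal: 93 + 96 + ? → (1,3) = 279 − 189 = 90.
Row 1 must total 279; the given cells sum to 192, so (1,2) = 87.
Row 2 must total 279; the given cells sum to 174, so (2,3) = 105.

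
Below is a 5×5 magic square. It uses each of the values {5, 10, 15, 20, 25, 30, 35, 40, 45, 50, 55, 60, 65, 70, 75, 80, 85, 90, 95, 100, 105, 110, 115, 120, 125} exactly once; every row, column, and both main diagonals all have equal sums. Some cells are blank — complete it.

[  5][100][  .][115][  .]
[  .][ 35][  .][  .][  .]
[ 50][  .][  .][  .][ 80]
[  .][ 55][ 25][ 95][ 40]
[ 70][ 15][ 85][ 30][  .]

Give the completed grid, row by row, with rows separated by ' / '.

5 100 45 115 60 / 90 35 105 75 20 / 50 120 65 10 80 / 110 55 25 95 40 / 70 15 85 30 125

The 25 entries sum to 1625, so each line sums to 1625/5 = 325.
From row 4, 325 − (55 + 25 + 95 + 40) gives (4,1) = 110.
From row 5, 325 − (70 + 15 + 85 + 30) gives (5,5) = 125.
The remaining cell in column 1 is (2,1) = 325 − 235 = 90.
Column 2 needs 325; the known cells sum to 205, so (3,2) = 120.
Main diagonal: 5 + 35 + 95 + 125 + ? = 325, so (3,3) = 65.
The remaining cell in row 3 is (3,4) = 325 − 315 = 10.
Column 4 must total 325; the given cells sum to 250, so (2,4) = 75.
Anti-diagonal must total 325; the given cells sum to 265, so (1,5) = 60.
The remaining cell in row 1 is (1,3) = 325 − 280 = 45.
Column 3 must total 325; the given cells sum to 220, so (2,3) = 105.
From column 5, 325 − (60 + 80 + 40 + 125) gives (2,5) = 20.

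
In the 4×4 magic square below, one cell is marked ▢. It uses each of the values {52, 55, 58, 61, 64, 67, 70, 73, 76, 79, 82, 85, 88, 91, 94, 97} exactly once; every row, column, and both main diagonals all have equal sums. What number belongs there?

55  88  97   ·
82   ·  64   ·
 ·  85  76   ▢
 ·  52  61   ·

The 16 entries sum to 1192, so each line sums to 1192/4 = 298.
Row 1 must total 298; the given cells sum to 240, so (1,4) = 58.
Using column 2: 88 + 85 + 52 + ? → (2,2) = 298 − 225 = 73.
Main diagonal: 55 + 73 + 76 + ? = 298, so (4,4) = 94.
Anti-diagonal needs 298; the known cells sum to 207, so (4,1) = 91.
Using row 2: 82 + 73 + 64 + ? → (2,4) = 298 − 219 = 79.
Column 1 must total 298; the given cells sum to 228, so (3,1) = 70.
Column 4 needs 298; the known cells sum to 231, so (3,4) = 67.

67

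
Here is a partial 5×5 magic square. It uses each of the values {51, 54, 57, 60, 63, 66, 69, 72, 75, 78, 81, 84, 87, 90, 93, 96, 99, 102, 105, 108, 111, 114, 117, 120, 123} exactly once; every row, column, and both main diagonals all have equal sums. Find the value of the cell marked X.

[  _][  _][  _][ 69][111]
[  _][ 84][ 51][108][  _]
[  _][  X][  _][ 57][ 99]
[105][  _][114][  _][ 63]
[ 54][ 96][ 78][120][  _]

123

The 25 entries sum to 2175, so each line sums to 2175/5 = 435.
From row 5, 435 − (54 + 96 + 78 + 120) gives (5,5) = 87.
Column 4 needs 435; the known cells sum to 354, so (4,4) = 81.
Using column 5: 111 + 99 + 63 + 87 + ? → (2,5) = 435 − 360 = 75.
Row 2 needs 435; the known cells sum to 318, so (2,1) = 117.
Row 4: 105 + 114 + 81 + 63 + ? = 435, so (4,2) = 72.
Using anti-diagonal: 111 + 108 + 72 + 54 + ? → (3,3) = 435 − 345 = 90.
From column 3, 435 − (51 + 90 + 114 + 78) gives (1,3) = 102.
Main diagonal: 84 + 90 + 81 + 87 + ? = 435, so (1,1) = 93.
The remaining cell in row 1 is (1,2) = 435 − 375 = 60.
Column 1 needs 435; the known cells sum to 369, so (3,1) = 66.
Using column 2: 60 + 84 + 72 + 96 + ? → (3,2) = 435 − 312 = 123.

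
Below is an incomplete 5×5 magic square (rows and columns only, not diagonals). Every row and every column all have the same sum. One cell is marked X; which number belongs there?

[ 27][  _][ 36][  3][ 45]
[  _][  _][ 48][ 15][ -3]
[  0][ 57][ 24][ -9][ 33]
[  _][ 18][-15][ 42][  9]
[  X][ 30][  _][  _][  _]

-12

Row 3 is complete and sums to 105; that is the magic constant.
From row 1, 105 − (27 + 36 + 3 + 45) gives (1,2) = -6.
Row 4 needs 105; the known cells sum to 54, so (4,1) = 51.
Column 2 must total 105; the given cells sum to 99, so (2,2) = 6.
Column 3: 36 + 48 + 24 + (-15) + ? = 105, so (5,3) = 12.
Column 4 needs 105; the known cells sum to 51, so (5,4) = 54.
From column 5, 105 − (45 + (-3) + 33 + 9) gives (5,5) = 21.
The remaining cell in row 2 is (2,1) = 105 − 66 = 39.
Row 5 needs 105; the known cells sum to 117, so (5,1) = -12.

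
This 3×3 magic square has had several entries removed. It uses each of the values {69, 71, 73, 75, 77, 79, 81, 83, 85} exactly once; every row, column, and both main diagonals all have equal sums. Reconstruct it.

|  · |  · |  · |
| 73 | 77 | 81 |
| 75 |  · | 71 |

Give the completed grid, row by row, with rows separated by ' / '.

83 69 79 / 73 77 81 / 75 85 71

The 9 entries sum to 693, so each line sums to 693/3 = 231.
The remaining cell in row 3 is (3,2) = 231 − 146 = 85.
Column 1 needs 231; the known cells sum to 148, so (1,1) = 83.
Column 2 must total 231; the given cells sum to 162, so (1,2) = 69.
The remaining cell in column 3 is (1,3) = 231 − 152 = 79.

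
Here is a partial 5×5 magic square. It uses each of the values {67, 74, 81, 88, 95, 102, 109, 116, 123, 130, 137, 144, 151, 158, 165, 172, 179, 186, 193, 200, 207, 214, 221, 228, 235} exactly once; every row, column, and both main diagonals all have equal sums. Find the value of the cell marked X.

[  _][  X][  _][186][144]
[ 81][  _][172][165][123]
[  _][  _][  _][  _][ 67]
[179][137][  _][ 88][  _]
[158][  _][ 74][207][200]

95

The 25 entries sum to 3775, so each line sums to 3775/5 = 755.
Row 2 must total 755; the given cells sum to 541, so (2,2) = 214.
Using row 5: 158 + 74 + 207 + 200 + ? → (5,2) = 755 − 639 = 116.
Column 4: 186 + 165 + 88 + 207 + ? = 755, so (3,4) = 109.
Column 5: 144 + 123 + 67 + 200 + ? = 755, so (4,5) = 221.
Using anti-diagonal: 144 + 165 + 137 + 158 + ? → (3,3) = 755 − 604 = 151.
Row 4 must total 755; the given cells sum to 625, so (4,3) = 130.
Column 3 must total 755; the given cells sum to 527, so (1,3) = 228.
Main diagonal needs 755; the known cells sum to 653, so (1,1) = 102.
Row 1: 102 + 228 + 186 + 144 + ? = 755, so (1,2) = 95.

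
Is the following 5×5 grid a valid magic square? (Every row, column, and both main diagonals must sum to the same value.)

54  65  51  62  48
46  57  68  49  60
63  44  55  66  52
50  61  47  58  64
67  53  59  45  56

Row 1: 54 + 65 + 51 + 62 + 48 = 280.
Row 2: 46 + 57 + 68 + 49 + 60 = 280.
Row 3: 63 + 44 + 55 + 66 + 52 = 280.
Row 4: 50 + 61 + 47 + 58 + 64 = 280.
Row 5: 67 + 53 + 59 + 45 + 56 = 280.
Column 1: 54 + 46 + 63 + 50 + 67 = 280.
Column 2: 65 + 57 + 44 + 61 + 53 = 280.
Column 3: 51 + 68 + 55 + 47 + 59 = 280.
Column 4: 62 + 49 + 66 + 58 + 45 = 280.
Column 5: 48 + 60 + 52 + 64 + 56 = 280.
Main diagonal: 54 + 57 + 55 + 58 + 56 = 280.
Anti-diagonal: 48 + 49 + 55 + 61 + 67 = 280.
All lines sum to 280.

Yes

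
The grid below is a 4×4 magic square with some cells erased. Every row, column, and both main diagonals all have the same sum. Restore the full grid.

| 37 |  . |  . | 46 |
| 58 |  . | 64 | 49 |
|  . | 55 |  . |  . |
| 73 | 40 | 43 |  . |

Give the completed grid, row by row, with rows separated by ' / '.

Anti-diagonal is already complete: 46 + 64 + 55 + 73 = 238, so that is the magic constant.
The remaining cell in row 2 is (2,2) = 238 − 171 = 67.
Row 4: 73 + 40 + 43 + ? = 238, so (4,4) = 82.
Using column 1: 37 + 58 + 73 + ? → (3,1) = 238 − 168 = 70.
Column 2 must total 238; the given cells sum to 162, so (1,2) = 76.
Using column 4: 46 + 49 + 82 + ? → (3,4) = 238 − 177 = 61.
Using main diagonal: 37 + 67 + 82 + ? → (3,3) = 238 − 186 = 52.
Row 1 must total 238; the given cells sum to 159, so (1,3) = 79.

37 76 79 46 / 58 67 64 49 / 70 55 52 61 / 73 40 43 82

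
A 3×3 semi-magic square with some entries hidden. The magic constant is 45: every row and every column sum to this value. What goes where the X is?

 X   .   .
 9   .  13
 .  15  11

Row 2 must total 45; the given cells sum to 22, so (2,2) = 23.
Row 3: 15 + 11 + ? = 45, so (3,1) = 19.
Column 1 must total 45; the given cells sum to 28, so (1,1) = 17.

17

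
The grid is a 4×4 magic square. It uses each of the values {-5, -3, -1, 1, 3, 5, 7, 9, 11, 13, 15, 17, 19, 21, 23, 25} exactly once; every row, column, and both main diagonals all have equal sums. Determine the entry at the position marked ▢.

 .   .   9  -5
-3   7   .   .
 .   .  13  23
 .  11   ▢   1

The 16 entries sum to 160, so each line sums to 160/4 = 40.
From column 4, 40 − (-5 + 23 + 1) gives (2,4) = 21.
The remaining cell in main diagonal is (1,1) = 40 − 21 = 19.
The remaining cell in row 1 is (1,2) = 40 − 23 = 17.
From row 2, 40 − (-3 + 7 + 21) gives (2,3) = 15.
Using column 2: 17 + 7 + 11 + ? → (3,2) = 40 − 35 = 5.
Column 3: 9 + 15 + 13 + ? = 40, so (4,3) = 3.

3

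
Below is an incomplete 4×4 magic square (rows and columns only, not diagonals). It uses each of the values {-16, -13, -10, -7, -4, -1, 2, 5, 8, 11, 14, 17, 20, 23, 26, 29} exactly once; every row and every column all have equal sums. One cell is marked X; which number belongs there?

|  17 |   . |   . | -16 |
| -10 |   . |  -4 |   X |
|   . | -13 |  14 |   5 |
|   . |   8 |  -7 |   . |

The 16 entries sum to 104, so each line sums to 104/4 = 26.
The remaining cell in row 3 is (3,1) = 26 − 6 = 20.
From column 1, 26 − (17 + (-10) + 20) gives (4,1) = -1.
Column 3: -4 + 14 + (-7) + ? = 26, so (1,3) = 23.
Row 1 must total 26; the given cells sum to 24, so (1,2) = 2.
The remaining cell in row 4 is (4,4) = 26 − 0 = 26.
Column 2: 2 + (-13) + 8 + ? = 26, so (2,2) = 29.
From column 4, 26 − (-16 + 5 + 26) gives (2,4) = 11.

11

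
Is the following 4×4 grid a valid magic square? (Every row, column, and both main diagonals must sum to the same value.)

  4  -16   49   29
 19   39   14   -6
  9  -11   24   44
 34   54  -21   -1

Row 1: 4 + (-16) + 49 + 29 = 66.
Row 2: 19 + 39 + 14 + (-6) = 66.
Row 3: 9 + (-11) + 24 + 44 = 66.
Row 4: 34 + 54 + (-21) + (-1) = 66.
Column 1: 4 + 19 + 9 + 34 = 66.
Column 2: -16 + 39 + (-11) + 54 = 66.
Column 3: 49 + 14 + 24 + (-21) = 66.
Column 4: 29 + (-6) + 44 + (-1) = 66.
Main diagonal: 4 + 39 + 24 + (-1) = 66.
Anti-diagonal: 29 + 14 + (-11) + 34 = 66.
All lines sum to 66.

Yes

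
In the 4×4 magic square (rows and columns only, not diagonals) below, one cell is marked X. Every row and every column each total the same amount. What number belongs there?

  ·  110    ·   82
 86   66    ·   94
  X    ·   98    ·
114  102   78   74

62

Row 4 is complete and sums to 368; that is the magic constant.
The remaining cell in row 2 is (2,3) = 368 − 246 = 122.
Column 2: 110 + 66 + 102 + ? = 368, so (3,2) = 90.
The remaining cell in column 3 is (1,3) = 368 − 298 = 70.
Column 4 needs 368; the known cells sum to 250, so (3,4) = 118.
Row 1: 110 + 70 + 82 + ? = 368, so (1,1) = 106.
Row 3 must total 368; the given cells sum to 306, so (3,1) = 62.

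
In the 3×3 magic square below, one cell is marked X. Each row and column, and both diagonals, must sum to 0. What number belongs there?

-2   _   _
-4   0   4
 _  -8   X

Column 1 must total 0; the given cells sum to -6, so (3,1) = 6.
The remaining cell in column 2 is (1,2) = 0 − (-8) = 8.
Main diagonal needs 0; the known cells sum to -2, so (3,3) = 2.

2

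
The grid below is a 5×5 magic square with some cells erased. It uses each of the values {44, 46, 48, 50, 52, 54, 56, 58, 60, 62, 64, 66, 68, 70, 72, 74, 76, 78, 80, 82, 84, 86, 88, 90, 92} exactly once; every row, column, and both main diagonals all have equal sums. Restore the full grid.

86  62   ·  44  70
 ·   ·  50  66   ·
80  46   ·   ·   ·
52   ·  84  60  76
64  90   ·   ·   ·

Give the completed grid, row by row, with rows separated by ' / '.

86 62 78 44 70 / 58 74 50 66 92 / 80 46 72 88 54 / 52 68 84 60 76 / 64 90 56 82 48

The 25 entries sum to 1700, so each line sums to 1700/5 = 340.
Row 1: 86 + 62 + 44 + 70 + ? = 340, so (1,3) = 78.
Row 4 must total 340; the given cells sum to 272, so (4,2) = 68.
The remaining cell in column 1 is (2,1) = 340 − 282 = 58.
Column 2: 62 + 46 + 68 + 90 + ? = 340, so (2,2) = 74.
Using anti-diagonal: 70 + 66 + 68 + 64 + ? → (3,3) = 340 − 268 = 72.
Row 2 needs 340; the known cells sum to 248, so (2,5) = 92.
From column 3, 340 − (78 + 50 + 72 + 84) gives (5,3) = 56.
Using main diagonal: 86 + 74 + 72 + 60 + ? → (5,5) = 340 − 292 = 48.
From row 5, 340 − (64 + 90 + 56 + 48) gives (5,4) = 82.
From column 4, 340 − (44 + 66 + 60 + 82) gives (3,4) = 88.
From column 5, 340 − (70 + 92 + 76 + 48) gives (3,5) = 54.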